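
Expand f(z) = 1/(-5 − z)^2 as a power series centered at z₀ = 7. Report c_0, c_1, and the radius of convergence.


Let w = z − z₀, so z = z₀ + w.
Then -5 − z = -5 − (z₀ + w) = (-5 − z₀) − w = -12 − w.
f(z) = 1/(-12 − w)^2 = (1/(-12)^2) · (1 − w/(-12))^{−2}.
By the binomial series (1−u)^{−2} = Σ_{n≥0} C(n+1, 1) u^n for |u|<1, with u = w/(-12):
  c_n = C(n+1, 1) / (-12)^(n+2).
  c_0 = 1/(-12)^2 = 1/144.
  c_1 = 2/(-12)^3 = -1/864.
The series is valid for |w/d| < 1, i.e. |z − z₀| < |d|.
Radius of convergence: R = |-5 − z₀| = |-12| = 12 (distance from z₀ to the singularity z = -5).

c_0 = 1/144, c_1 = -1/864; R = 12.


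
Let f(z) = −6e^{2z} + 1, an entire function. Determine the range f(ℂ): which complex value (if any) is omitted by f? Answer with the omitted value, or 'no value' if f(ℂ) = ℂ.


Little Picard bounds the complement of f(ℂ) to at most one point.
e^{2z} is never zero on ℂ, so -6·e^{2z} takes every value in ℂ ∖ {0}. Adding 1 shifts the range to ℂ ∖ {1}. Thus f omits exactly the value 1.

Omitted value: 1.


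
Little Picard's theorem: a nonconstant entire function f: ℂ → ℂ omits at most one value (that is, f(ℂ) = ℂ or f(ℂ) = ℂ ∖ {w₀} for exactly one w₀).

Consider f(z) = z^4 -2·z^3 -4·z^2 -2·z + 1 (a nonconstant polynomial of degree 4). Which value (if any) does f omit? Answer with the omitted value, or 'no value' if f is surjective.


Little Picard bounds the complement of f(ℂ) to at most one point.
For every w ∈ ℂ, the equation p(z) − w = 0 is a nonconstant polynomial in z and hence has at least one root by the fundamental theorem of algebra. So p is surjective onto ℂ, omitting no value.

Omitted value: no value.


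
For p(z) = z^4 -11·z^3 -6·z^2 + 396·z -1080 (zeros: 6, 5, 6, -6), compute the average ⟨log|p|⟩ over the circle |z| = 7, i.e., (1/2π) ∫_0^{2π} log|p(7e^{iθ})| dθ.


Zeros: -6, 5, 6, 6; r = 7.
Inside |z| < r: -6, 5, 6, 6. Outside (|z| ≥ r): ∅.
p(0) = -1080, so log|p(0)| = log(1080) = 6.9847.
Apply Jensen: I(r) = log|p(0)| + Σ_k log(r/|z_k|), summed over zeros inside |z| < r.
  log(r/|z_k|) for z_k = 6: log(7/6) = 0.1542
  log(r/|z_k|) for z_k = 5: log(7/5) = 0.3365
  log(r/|z_k|) for z_k = 6: log(7/6) = 0.1542
  log(r/|z_k|) for z_k = -6: log(7/6) = 0.1542
Sum over inside zeros: 0.7989.
I(r) = log|p(0)| + (inside sum) = 6.9847 + 0.7989 = 7.7836.
Closed form (all zeros inside, monic): I(r) = n·log(r) = 4·log(7) = 7.7836. ✓

I(r) ≈ 7.7836.


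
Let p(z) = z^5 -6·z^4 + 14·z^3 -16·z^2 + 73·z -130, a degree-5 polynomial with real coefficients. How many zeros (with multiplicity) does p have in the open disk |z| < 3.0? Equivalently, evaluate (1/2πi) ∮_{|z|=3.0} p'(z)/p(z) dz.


The zeros of p are: (-1 + 2i), (-1 - 2i), 2, (3 + 2i), (3 - 2i).
Their magnitudes are: 2.236, 2.236, 2, 3.606, 3.606.
Zeros with |z| < R = 3.0: (-1 + 2i), (-1 - 2i), 2.
Count = 3.
By the argument principle, (1/2πi) ∮_{|z|=R} p'(z)/p(z) dz equals exactly this count.

Number of zeros inside |z| < 3.0: 3.


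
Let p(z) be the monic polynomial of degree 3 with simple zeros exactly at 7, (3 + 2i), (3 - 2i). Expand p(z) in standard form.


The polynomial is p(z) = ∏_{α ∈ S} (z − α), where S = {7, (3 + 2i), (3 - 2i)}.
Expanding the product yields: p(z) = z^3 -13·z^2 + 55·z -91.
Note conjugate pairs combine to real quadratics: (z − (3+2i))(z − (3−2i)) = z² − 6z + 13.
The resulting polynomial has degree 3 and real coefficients as required.

p(z) = z^3 -13·z^2 + 55·z -91.


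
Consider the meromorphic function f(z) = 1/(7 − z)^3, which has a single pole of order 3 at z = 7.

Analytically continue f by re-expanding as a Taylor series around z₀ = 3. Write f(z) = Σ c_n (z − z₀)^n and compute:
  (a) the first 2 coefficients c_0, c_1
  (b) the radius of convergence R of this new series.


Let w = z − z₀, so z = z₀ + w.
Then 7 − z = 7 − (z₀ + w) = (7 − z₀) − w = 4 − w.
f(z) = 1/(4 − w)^3 = (1/(4)^3) · (1 − w/(4))^{−3}.
By the binomial series (1−u)^{−3} = Σ_{n≥0} C(n+2, 2) u^n for |u|<1, with u = w/(4):
  c_n = C(n+2, 2) / (4)^(n+3).
  c_0 = 1/(4)^3 = 1/64.
  c_1 = 3/(4)^4 = 3/256.
The series is valid for |w/d| < 1, i.e. |z − z₀| < |d|.
Radius of convergence: R = |7 − z₀| = |4| = 4 (distance from z₀ to the singularity z = 7).

c_0 = 1/64, c_1 = 3/256; R = 4.


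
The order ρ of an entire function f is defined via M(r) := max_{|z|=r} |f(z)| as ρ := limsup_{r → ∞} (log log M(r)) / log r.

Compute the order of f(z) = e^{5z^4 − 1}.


|e^{5z^4 − 1}| = e^{Re(5·z^4) + -1} ≤ e^{5|z|^4 + -1} = e^{5r^4 + -1} on |z| = r, so ρ ≤ 4. Choosing z on |z|=r so that 5·z^4 is real positive (always possible by picking arg z appropriately) gives |f(z)| = e^{5r^4 + -1}, matching the bound. The additive constant -1 does not affect log log M(r) ~ 4·log r. Hence ρ = 4.
Therefore ρ = 4.

Order ρ = 4.


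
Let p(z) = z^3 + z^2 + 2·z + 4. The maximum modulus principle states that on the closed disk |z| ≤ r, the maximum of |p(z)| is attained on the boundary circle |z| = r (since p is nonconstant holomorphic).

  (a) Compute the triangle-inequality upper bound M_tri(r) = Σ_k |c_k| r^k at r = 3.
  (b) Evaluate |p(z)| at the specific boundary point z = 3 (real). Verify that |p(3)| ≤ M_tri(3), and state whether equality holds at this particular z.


Coefficients: c_0 = 4, c_1 = 2, c_2 = 1, c_3 = 1. Radius r = 3.
Part (a). Triangle bound: M_tri(r) = Σ_k |c_k| r^k
  = |4|·3^0 + |2|·3^1 + |1|·3^2 + |1|·3^3
  = 4 + 6 + 9 + 27 = 46.
This bounds M(r) := max_{|z|=r} |p(z)| from above; equality holds iff all terms c_k z^k can be made to align in phase at a single z on |z|=r.
Part (b). At z = 3 (real, on the circle |z| = r):
  p(3) = (4)·3^0 + (2)·3^1 + (1)·3^2 + (1)·3^3 = 46.
  |p(3)| = 46.
Since all nonzero coefficients share the same sign, |p(3)| = 46 = M_tri(3); the triangle bound is attained at z = 3, so in fact M(r) = 46.

M_tri(3) = 46; |p(3)| = 46; equality at z=3: yes.


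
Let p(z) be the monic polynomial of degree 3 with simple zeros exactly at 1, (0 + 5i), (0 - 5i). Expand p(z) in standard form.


The polynomial is p(z) = ∏_{α ∈ S} (z − α), where S = {1, (0 + 5i), (0 - 5i)}.
Expanding the product yields: p(z) = z^3 -z^2 + 25·z -25.
Note conjugate pairs combine to real quadratics: (z − (0+5i))(z − (0−5i)) = z² + 25.
The resulting polynomial has degree 3 and real coefficients as required.

p(z) = z^3 -z^2 + 25·z -25.


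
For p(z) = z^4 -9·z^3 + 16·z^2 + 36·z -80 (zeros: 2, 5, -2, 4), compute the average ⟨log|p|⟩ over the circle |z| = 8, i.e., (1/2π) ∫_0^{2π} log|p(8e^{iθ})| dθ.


Zeros: -2, 2, 4, 5; r = 8.
Inside |z| < r: -2, 2, 4, 5. Outside (|z| ≥ r): ∅.
p(0) = -80, so log|p(0)| = log(80) = 4.3820.
Apply Jensen: I(r) = log|p(0)| + Σ_k log(r/|z_k|), summed over zeros inside |z| < r.
  log(r/|z_k|) for z_k = 2: log(8/2) = 1.3863
  log(r/|z_k|) for z_k = 5: log(8/5) = 0.4700
  log(r/|z_k|) for z_k = -2: log(8/2) = 1.3863
  log(r/|z_k|) for z_k = 4: log(8/4) = 0.6931
Sum over inside zeros: 3.9357.
I(r) = log|p(0)| + (inside sum) = 4.3820 + 3.9357 = 8.3178.
Closed form (all zeros inside, monic): I(r) = n·log(r) = 4·log(8) = 8.3178. ✓

I(r) ≈ 8.3178.


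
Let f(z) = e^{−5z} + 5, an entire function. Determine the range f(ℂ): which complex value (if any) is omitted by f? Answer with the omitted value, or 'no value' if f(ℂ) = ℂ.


Little Picard bounds the complement of f(ℂ) to at most one point.
e^{−5z} is never zero on ℂ, so 1·e^{−5z} takes every value in ℂ ∖ {0}. Adding 5 shifts the range to ℂ ∖ {5}. Thus f omits exactly the value 5.

Omitted value: 5.


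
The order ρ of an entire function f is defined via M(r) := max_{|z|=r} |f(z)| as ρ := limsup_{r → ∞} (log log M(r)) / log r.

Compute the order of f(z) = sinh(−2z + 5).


sinh(w) is a linear combination of e^{iw} and e^{−iw} (or e^w, e^{−w} in the hyperbolic case), so |sinh(w)| ≤ e^{|w|}. With w = −2z + 5, |w| ≤ 2|z| + 5 = 2r + 5 on |z| = r, giving M(r) ≤ e^{2r + 5}, so ρ ≤ 1. On a suitable ray (z = it for sin/cos; z = t for sinh/cosh, t real → ∞), |sinh(−2z + 5)| grows like e^{2|t|}/2, so ρ ≥ 1. Hence ρ = 1.
Therefore ρ = 1.

Order ρ = 1.


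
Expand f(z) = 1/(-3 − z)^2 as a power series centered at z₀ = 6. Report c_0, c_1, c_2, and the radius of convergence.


Let w = z − z₀, so z = z₀ + w.
Then -3 − z = -3 − (z₀ + w) = (-3 − z₀) − w = -9 − w.
f(z) = 1/(-9 − w)^2 = (1/(-9)^2) · (1 − w/(-9))^{−2}.
By the binomial series (1−u)^{−2} = Σ_{n≥0} C(n+1, 1) u^n for |u|<1, with u = w/(-9):
  c_n = C(n+1, 1) / (-9)^(n+2).
  c_0 = 1/(-9)^2 = 1/81.
  c_1 = 2/(-9)^3 = -2/729.
  c_2 = 3/(-9)^4 = 1/2187.
The series is valid for |w/d| < 1, i.e. |z − z₀| < |d|.
Radius of convergence: R = |-3 − z₀| = |-9| = 9 (distance from z₀ to the singularity z = -3).

c_0 = 1/81, c_1 = -2/729, c_2 = 1/2187; R = 9.


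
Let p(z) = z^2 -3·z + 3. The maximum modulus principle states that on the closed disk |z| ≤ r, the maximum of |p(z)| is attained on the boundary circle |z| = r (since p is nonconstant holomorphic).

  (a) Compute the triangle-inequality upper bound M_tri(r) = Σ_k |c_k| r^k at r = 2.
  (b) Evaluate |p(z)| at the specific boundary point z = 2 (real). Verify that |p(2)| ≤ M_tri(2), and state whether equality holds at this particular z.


Coefficients: c_0 = 3, c_1 = -3, c_2 = 1. Radius r = 2.
Part (a). Triangle bound: M_tri(r) = Σ_k |c_k| r^k
  = |3|·2^0 + |-3|·2^1 + |1|·2^2
  = 3 + 6 + 4 = 13.
This bounds M(r) := max_{|z|=r} |p(z)| from above; equality holds iff all terms c_k z^k can be made to align in phase at a single z on |z|=r.
Part (b). At z = 2 (real, on the circle |z| = r):
  p(2) = (3)·2^0 + (-3)·2^1 + (1)·2^2 = 1.
  |p(2)| = 1.
Check: |p(2)| = 1 ≤ 13 = M_tri(2). ✓ Equality does not hold at z = 2 (the coefficients have mixed signs, so the terms do not all align in phase there).

M_tri(2) = 13; |p(2)| = 1; equality at z=2: no.


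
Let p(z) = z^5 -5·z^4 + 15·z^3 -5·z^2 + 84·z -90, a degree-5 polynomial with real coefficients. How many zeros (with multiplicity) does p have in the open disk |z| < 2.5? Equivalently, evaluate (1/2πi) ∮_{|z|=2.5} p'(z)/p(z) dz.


The zeros of p are: (3 + 3i), (3 - 3i), (-1 + 2i), (-1 - 2i), 1.
Their magnitudes are: 4.243, 4.243, 2.236, 2.236, 1.
Zeros with |z| < R = 2.5: (-1 + 2i), (-1 - 2i), 1.
Count = 3.
By the argument principle, (1/2πi) ∮_{|z|=R} p'(z)/p(z) dz equals exactly this count.

Number of zeros inside |z| < 2.5: 3.


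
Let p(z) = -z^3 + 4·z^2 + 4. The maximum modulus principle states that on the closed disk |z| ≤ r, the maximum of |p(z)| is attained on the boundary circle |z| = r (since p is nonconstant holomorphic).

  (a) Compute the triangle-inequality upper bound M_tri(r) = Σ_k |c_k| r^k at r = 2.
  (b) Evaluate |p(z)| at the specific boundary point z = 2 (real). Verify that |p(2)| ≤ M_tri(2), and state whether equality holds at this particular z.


Coefficients: c_0 = 4, c_1 = 0, c_2 = 4, c_3 = -1. Radius r = 2.
Part (a). Triangle bound: M_tri(r) = Σ_k |c_k| r^k
  = |4|·2^0 + |0|·2^1 + |4|·2^2 + |-1|·2^3
  = 4 + 0 + 16 + 8 = 28.
This bounds M(r) := max_{|z|=r} |p(z)| from above; equality holds iff all terms c_k z^k can be made to align in phase at a single z on |z|=r.
Part (b). At z = 2 (real, on the circle |z| = r):
  p(2) = (4)·2^0 + (0)·2^1 + (4)·2^2 + (-1)·2^3 = 12.
  |p(2)| = 12.
Check: |p(2)| = 12 ≤ 28 = M_tri(2). ✓ Equality does not hold at z = 2 (the coefficients have mixed signs, so the terms do not all align in phase there).

M_tri(2) = 28; |p(2)| = 12; equality at z=2: no.


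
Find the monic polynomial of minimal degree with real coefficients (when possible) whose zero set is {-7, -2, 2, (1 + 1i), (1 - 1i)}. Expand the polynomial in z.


The polynomial is p(z) = ∏_{α ∈ S} (z − α), where S = {-7, -2, 2, (1 + 1i), (1 - 1i)}.
Expanding the product yields: p(z) = z^5 + 5·z^4 -16·z^3 -6·z^2 + 48·z -56.
Note conjugate pairs combine to real quadratics: (z − (1+1i))(z − (1−1i)) = z² − 2z + 2.
The resulting polynomial has degree 5 and real coefficients as required.

p(z) = z^5 + 5·z^4 -16·z^3 -6·z^2 + 48·z -56.


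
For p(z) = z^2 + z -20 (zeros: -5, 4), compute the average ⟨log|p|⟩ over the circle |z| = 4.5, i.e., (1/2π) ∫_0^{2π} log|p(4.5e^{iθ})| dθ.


Zeros: -5, 4; r = 4.5.
Inside |z| < r: 4. Outside (|z| ≥ r): -5.
p(0) = -20, so log|p(0)| = log(20) = 2.9957.
Apply Jensen: I(r) = log|p(0)| + Σ_k log(r/|z_k|), summed over zeros inside |z| < r.
  log(r/|z_k|) for z_k = 4: log(4.5/4) = 0.1178
  Outside zeros (-5) contribute nothing to the Jensen sum.
Sum over inside zeros: 0.1178.
I(r) = log|p(0)| + (inside sum) = 2.9957 + 0.1178 = 3.1135.
Note: since some zeros are outside |z| ≤ r, the simplified n·log(r) form does NOT apply — only the inside zeros contribute.

I(r) ≈ 3.1135.


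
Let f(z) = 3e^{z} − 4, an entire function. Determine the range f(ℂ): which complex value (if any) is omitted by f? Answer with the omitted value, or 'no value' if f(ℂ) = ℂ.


Little Picard bounds the complement of f(ℂ) to at most one point.
e^{z} is never zero on ℂ, so 3·e^{z} takes every value in ℂ ∖ {0}. Adding -4 shifts the range to ℂ ∖ {-4}. Thus f omits exactly the value -4.

Omitted value: -4.


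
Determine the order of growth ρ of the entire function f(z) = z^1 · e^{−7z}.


M(r) = max_{|z|=r} |1|·|z|^1·|e^{−7z}| = 1·r^1 · e^{7r^1} (the factors attain their maxima compatibly on |z|=r). Then log M(r) = log 1 + 1·log r + 7r^1, dominated by the last term, so log log M(r) ~ 1·log r. The polynomial factor 1z^1 contributes only a log r term and does not affect the order. ρ = 1.
Therefore ρ = 1.

Order ρ = 1.


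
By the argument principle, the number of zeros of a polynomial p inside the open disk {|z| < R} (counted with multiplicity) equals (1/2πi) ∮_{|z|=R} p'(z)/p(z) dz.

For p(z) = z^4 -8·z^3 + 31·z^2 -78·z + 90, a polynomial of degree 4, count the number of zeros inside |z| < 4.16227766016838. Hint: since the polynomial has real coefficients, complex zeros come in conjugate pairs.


The zeros of p are: (1 + 3i), (1 - 3i), 3, 3.
Their magnitudes are: 3.162, 3.162, 3, 3.
Zeros with |z| < R = 4.16227766016838: (1 + 3i), (1 - 3i), 3, 3.
Count = 4.
By the argument principle, (1/2πi) ∮_{|z|=R} p'(z)/p(z) dz equals exactly this count.

Number of zeros inside |z| < 4.16227766016838: 4.


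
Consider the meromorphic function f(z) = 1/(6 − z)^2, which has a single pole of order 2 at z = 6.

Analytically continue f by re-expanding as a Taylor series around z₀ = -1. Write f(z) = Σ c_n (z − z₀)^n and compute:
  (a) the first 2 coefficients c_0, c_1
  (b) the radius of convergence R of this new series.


Let w = z − z₀, so z = z₀ + w.
Then 6 − z = 6 − (z₀ + w) = (6 − z₀) − w = 7 − w.
f(z) = 1/(7 − w)^2 = (1/(7)^2) · (1 − w/(7))^{−2}.
By the binomial series (1−u)^{−2} = Σ_{n≥0} C(n+1, 1) u^n for |u|<1, with u = w/(7):
  c_n = C(n+1, 1) / (7)^(n+2).
  c_0 = 1/(7)^2 = 1/49.
  c_1 = 2/(7)^3 = 2/343.
The series is valid for |w/d| < 1, i.e. |z − z₀| < |d|.
Radius of convergence: R = |6 − z₀| = |7| = 7 (distance from z₀ to the singularity z = 6).

c_0 = 1/49, c_1 = 2/343; R = 7.


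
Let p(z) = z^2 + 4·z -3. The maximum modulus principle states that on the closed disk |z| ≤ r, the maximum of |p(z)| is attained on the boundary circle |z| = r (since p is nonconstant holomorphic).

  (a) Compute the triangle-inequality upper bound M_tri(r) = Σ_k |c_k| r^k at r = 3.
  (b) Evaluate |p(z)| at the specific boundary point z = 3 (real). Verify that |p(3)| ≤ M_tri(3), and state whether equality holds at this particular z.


Coefficients: c_0 = -3, c_1 = 4, c_2 = 1. Radius r = 3.
Part (a). Triangle bound: M_tri(r) = Σ_k |c_k| r^k
  = |-3|·3^0 + |4|·3^1 + |1|·3^2
  = 3 + 12 + 9 = 24.
This bounds M(r) := max_{|z|=r} |p(z)| from above; equality holds iff all terms c_k z^k can be made to align in phase at a single z on |z|=r.
Part (b). At z = 3 (real, on the circle |z| = r):
  p(3) = (-3)·3^0 + (4)·3^1 + (1)·3^2 = 18.
  |p(3)| = 18.
Check: |p(3)| = 18 ≤ 24 = M_tri(3). ✓ Equality does not hold at z = 3 (the coefficients have mixed signs, so the terms do not all align in phase there).

M_tri(3) = 24; |p(3)| = 18; equality at z=3: no.


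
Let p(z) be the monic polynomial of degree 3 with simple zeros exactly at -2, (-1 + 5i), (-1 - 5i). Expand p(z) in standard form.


The polynomial is p(z) = ∏_{α ∈ S} (z − α), where S = {-2, (-1 + 5i), (-1 - 5i)}.
Expanding the product yields: p(z) = z^3 + 4·z^2 + 30·z + 52.
Note conjugate pairs combine to real quadratics: (z − (-1+5i))(z − (-1−5i)) = z² + 2z + 26.
The resulting polynomial has degree 3 and real coefficients as required.

p(z) = z^3 + 4·z^2 + 30·z + 52.


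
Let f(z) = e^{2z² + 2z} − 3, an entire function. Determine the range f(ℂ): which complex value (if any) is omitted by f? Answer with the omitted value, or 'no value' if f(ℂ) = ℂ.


Little Picard bounds the complement of f(ℂ) to at most one point.
The exponent g(z) = 2z² + 2z is a nonconstant polynomial, hence surjective onto ℂ. So e^{g(z)} takes every value in {e^w : w ∈ ℂ} = ℂ ∖ {0}. Adding -3 shifts the range to ℂ ∖ {-3}. f omits exactly -3.

Omitted value: -3.


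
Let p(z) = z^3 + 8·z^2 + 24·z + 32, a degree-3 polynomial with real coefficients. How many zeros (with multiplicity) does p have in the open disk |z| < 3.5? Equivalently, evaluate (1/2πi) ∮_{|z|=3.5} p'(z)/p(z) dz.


The zeros of p are: (-2 + 2i), (-2 - 2i), -4.
Their magnitudes are: 2.828, 2.828, 4.
Zeros with |z| < R = 3.5: (-2 + 2i), (-2 - 2i).
Count = 2.
By the argument principle, (1/2πi) ∮_{|z|=R} p'(z)/p(z) dz equals exactly this count.

Number of zeros inside |z| < 3.5: 2.


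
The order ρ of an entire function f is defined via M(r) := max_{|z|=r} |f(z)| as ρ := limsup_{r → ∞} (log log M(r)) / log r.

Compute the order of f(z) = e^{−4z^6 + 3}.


|e^{−4z^6 + 3}| = e^{Re(-4·z^6) + 3} ≤ e^{4|z|^6 + 3} = e^{4r^6 + 3} on |z| = r, so ρ ≤ 6. Choosing z on |z|=r so that -4·z^6 is real positive (always possible by picking arg z appropriately) gives |f(z)| = e^{4r^6 + 3}, matching the bound. The additive constant 3 does not affect log log M(r) ~ 6·log r. Hence ρ = 6.
Therefore ρ = 6.

Order ρ = 6.


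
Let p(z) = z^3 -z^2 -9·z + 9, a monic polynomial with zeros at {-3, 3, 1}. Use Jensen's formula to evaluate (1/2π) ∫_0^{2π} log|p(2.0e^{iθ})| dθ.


Zeros: -3, 1, 3; r = 2.0.
Inside |z| < r: 1. Outside (|z| ≥ r): -3, 3.
p(0) = 9, so log|p(0)| = log(9) = 2.1972.
Apply Jensen: I(r) = log|p(0)| + Σ_k log(r/|z_k|), summed over zeros inside |z| < r.
  log(r/|z_k|) for z_k = 1: log(2.0/1) = 0.6931
  Outside zeros (-3, 3) contribute nothing to the Jensen sum.
Sum over inside zeros: 0.6931.
I(r) = log|p(0)| + (inside sum) = 2.1972 + 0.6931 = 2.8904.
Note: since some zeros are outside |z| ≤ r, the simplified n·log(r) form does NOT apply — only the inside zeros contribute.

I(r) ≈ 2.8904.


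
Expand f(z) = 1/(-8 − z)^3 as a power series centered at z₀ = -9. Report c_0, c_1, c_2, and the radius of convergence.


Let w = z − z₀, so z = z₀ + w.
Then -8 − z = -8 − (z₀ + w) = (-8 − z₀) − w = 1 − w.
f(z) = 1/(1 − w)^3 = (1/(1)^3) · (1 − w/(1))^{−3}.
By the binomial series (1−u)^{−3} = Σ_{n≥0} C(n+2, 2) u^n for |u|<1, with u = w/(1):
  c_n = C(n+2, 2) / (1)^(n+3).
  c_0 = 1/(1)^3 = 1.
  c_1 = 3/(1)^4 = 3.
  c_2 = 6/(1)^5 = 6.
The series is valid for |w/d| < 1, i.e. |z − z₀| < |d|.
Radius of convergence: R = |-8 − z₀| = |1| = 1 (distance from z₀ to the singularity z = -8).

c_0 = 1, c_1 = 3, c_2 = 6; R = 1.


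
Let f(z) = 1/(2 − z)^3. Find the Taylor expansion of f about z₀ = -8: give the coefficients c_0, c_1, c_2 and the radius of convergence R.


Let w = z − z₀, so z = z₀ + w.
Then 2 − z = 2 − (z₀ + w) = (2 − z₀) − w = 10 − w.
f(z) = 1/(10 − w)^3 = (1/(10)^3) · (1 − w/(10))^{−3}.
By the binomial series (1−u)^{−3} = Σ_{n≥0} C(n+2, 2) u^n for |u|<1, with u = w/(10):
  c_n = C(n+2, 2) / (10)^(n+3).
  c_0 = 1/(10)^3 = 1/1000.
  c_1 = 3/(10)^4 = 3/10000.
  c_2 = 6/(10)^5 = 3/50000.
The series is valid for |w/d| < 1, i.e. |z − z₀| < |d|.
Radius of convergence: R = |2 − z₀| = |10| = 10 (distance from z₀ to the singularity z = 2).

c_0 = 1/1000, c_1 = 3/10000, c_2 = 3/50000; R = 10.


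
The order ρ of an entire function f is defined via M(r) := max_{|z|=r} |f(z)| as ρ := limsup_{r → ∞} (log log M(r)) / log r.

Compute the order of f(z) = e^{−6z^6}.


|e^{−6z^6}| = e^{Re(-6·z^6) + 0} ≤ e^{6|z|^6 + 0} = e^{6r^6 + 0} on |z| = r, so ρ ≤ 6. Choosing z on |z|=r so that -6·z^6 is real positive (always possible by picking arg z appropriately) gives |f(z)| = e^{6r^6 + 0}, matching the bound. The additive constant 0 does not affect log log M(r) ~ 6·log r. Hence ρ = 6.
Therefore ρ = 6.

Order ρ = 6.


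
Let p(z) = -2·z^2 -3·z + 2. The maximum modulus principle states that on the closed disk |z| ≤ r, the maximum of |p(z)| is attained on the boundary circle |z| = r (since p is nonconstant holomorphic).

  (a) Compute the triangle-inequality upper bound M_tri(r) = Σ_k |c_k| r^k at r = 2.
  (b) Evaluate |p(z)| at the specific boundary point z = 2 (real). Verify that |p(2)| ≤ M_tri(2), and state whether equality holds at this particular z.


Coefficients: c_0 = 2, c_1 = -3, c_2 = -2. Radius r = 2.
Part (a). Triangle bound: M_tri(r) = Σ_k |c_k| r^k
  = |2|·2^0 + |-3|·2^1 + |-2|·2^2
  = 2 + 6 + 8 = 16.
This bounds M(r) := max_{|z|=r} |p(z)| from above; equality holds iff all terms c_k z^k can be made to align in phase at a single z on |z|=r.
Part (b). At z = 2 (real, on the circle |z| = r):
  p(2) = (2)·2^0 + (-3)·2^1 + (-2)·2^2 = -12.
  |p(2)| = 12.
Check: |p(2)| = 12 ≤ 16 = M_tri(2). ✓ Equality does not hold at z = 2 (the coefficients have mixed signs, so the terms do not all align in phase there).

M_tri(2) = 16; |p(2)| = 12; equality at z=2: no.


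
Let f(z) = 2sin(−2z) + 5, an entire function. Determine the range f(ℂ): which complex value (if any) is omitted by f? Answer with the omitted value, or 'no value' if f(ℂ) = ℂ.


Little Picard bounds the complement of f(ℂ) to at most one point.
sin is entire and surjective onto ℂ: for every w ∈ ℂ, sin(ζ) = w has a solution ζ ∈ ℂ (e.g., via the complex inverse arcsin). With ζ = −2z this gives z = ζ/(-2). Then 2·sin(−2z) takes every value in 2·ℂ = ℂ, and adding 5 is a bijection of ℂ. So f is surjective and omits no value. (Note: only on the real line is sin bounded by [−1, 1].)

Omitted value: no value.


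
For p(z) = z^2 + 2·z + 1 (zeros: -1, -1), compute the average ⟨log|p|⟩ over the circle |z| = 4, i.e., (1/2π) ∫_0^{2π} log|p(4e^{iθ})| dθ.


Zeros: -1, -1; r = 4.
Inside |z| < r: -1, -1. Outside (|z| ≥ r): ∅.
p(0) = 1, so log|p(0)| = log(1) = 0.0000.
Apply Jensen: I(r) = log|p(0)| + Σ_k log(r/|z_k|), summed over zeros inside |z| < r.
  log(r/|z_k|) for z_k = -1: log(4/1) = 1.3863
  log(r/|z_k|) for z_k = -1: log(4/1) = 1.3863
Sum over inside zeros: 2.7726.
I(r) = log|p(0)| + (inside sum) = 0.0000 + 2.7726 = 2.7726.
Closed form (all zeros inside, monic): I(r) = n·log(r) = 2·log(4) = 2.7726. ✓

I(r) ≈ 2.7726.


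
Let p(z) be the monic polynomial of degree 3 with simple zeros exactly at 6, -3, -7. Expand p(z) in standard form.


The polynomial is p(z) = ∏_{α ∈ S} (z − α), where S = {6, -3, -7}.
Expanding the product yields: p(z) = z^3 + 4·z^2 -39·z -126.
The resulting polynomial has degree 3 and real coefficients as required.

p(z) = z^3 + 4·z^2 -39·z -126.


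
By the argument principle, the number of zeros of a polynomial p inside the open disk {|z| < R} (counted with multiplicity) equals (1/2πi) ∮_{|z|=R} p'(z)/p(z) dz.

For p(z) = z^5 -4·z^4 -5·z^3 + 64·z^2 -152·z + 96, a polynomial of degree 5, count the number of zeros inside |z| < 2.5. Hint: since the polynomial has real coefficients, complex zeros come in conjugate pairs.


The zeros of p are: 3, 1, (2 + 2i), (2 - 2i), -4.
Their magnitudes are: 3, 1, 2.828, 2.828, 4.
Zeros with |z| < R = 2.5: 1.
Count = 1.
By the argument principle, (1/2πi) ∮_{|z|=R} p'(z)/p(z) dz equals exactly this count.

Number of zeros inside |z| < 2.5: 1.


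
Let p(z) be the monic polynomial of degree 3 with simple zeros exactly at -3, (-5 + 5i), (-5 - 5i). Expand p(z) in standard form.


The polynomial is p(z) = ∏_{α ∈ S} (z − α), where S = {-3, (-5 + 5i), (-5 - 5i)}.
Expanding the product yields: p(z) = z^3 + 13·z^2 + 80·z + 150.
Note conjugate pairs combine to real quadratics: (z − (-5+5i))(z − (-5−5i)) = z² + 10z + 50.
The resulting polynomial has degree 3 and real coefficients as required.

p(z) = z^3 + 13·z^2 + 80·z + 150.


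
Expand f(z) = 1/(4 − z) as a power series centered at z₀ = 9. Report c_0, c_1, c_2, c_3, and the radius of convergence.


Let w = z − z₀, so z = z₀ + w.
Then 4 − z = 4 − (z₀ + w) = (4 − z₀) − w = -5 − w.
f(z) = 1/(-5 − w) = (1/(-5)) · 1/(1 − w/(-5)) = Σ_{n≥0} w^n / (-5)^(n+1).
So c_n = 1/(-5)^(n+1):
  c_0 = 1/(-5)^1 = -1/5.
  c_1 = 1/(-5)^2 = 1/25.
  c_2 = 1/(-5)^3 = -1/125.
  c_3 = 1/(-5)^4 = 1/625.
The series is valid for |w/d| < 1, i.e. |z − z₀| < |d|.
Radius of convergence: R = |4 − z₀| = |-5| = 5 (distance from z₀ to the singularity z = 4).

c_0 = -1/5, c_1 = 1/25, c_2 = -1/125, c_3 = 1/625; R = 5.


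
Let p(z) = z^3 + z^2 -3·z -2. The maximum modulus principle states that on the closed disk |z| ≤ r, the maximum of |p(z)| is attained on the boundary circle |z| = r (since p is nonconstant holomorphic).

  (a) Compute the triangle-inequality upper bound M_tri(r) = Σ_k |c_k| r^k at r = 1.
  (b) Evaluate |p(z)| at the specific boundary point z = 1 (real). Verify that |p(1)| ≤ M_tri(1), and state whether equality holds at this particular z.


Coefficients: c_0 = -2, c_1 = -3, c_2 = 1, c_3 = 1. Radius r = 1.
Part (a). Triangle bound: M_tri(r) = Σ_k |c_k| r^k
  = |-2|·1^0 + |-3|·1^1 + |1|·1^2 + |1|·1^3
  = 2 + 3 + 1 + 1 = 7.
This bounds M(r) := max_{|z|=r} |p(z)| from above; equality holds iff all terms c_k z^k can be made to align in phase at a single z on |z|=r.
Part (b). At z = 1 (real, on the circle |z| = r):
  p(1) = (-2)·1^0 + (-3)·1^1 + (1)·1^2 + (1)·1^3 = -3.
  |p(1)| = 3.
Check: |p(1)| = 3 ≤ 7 = M_tri(1). ✓ Equality does not hold at z = 1 (the coefficients have mixed signs, so the terms do not all align in phase there).

M_tri(1) = 7; |p(1)| = 3; equality at z=1: no.


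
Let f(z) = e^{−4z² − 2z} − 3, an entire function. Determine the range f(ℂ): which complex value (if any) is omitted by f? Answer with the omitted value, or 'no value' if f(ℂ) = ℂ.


Little Picard bounds the complement of f(ℂ) to at most one point.
The exponent g(z) = −4z² − 2z is a nonconstant polynomial, hence surjective onto ℂ. So e^{g(z)} takes every value in {e^w : w ∈ ℂ} = ℂ ∖ {0}. Adding -3 shifts the range to ℂ ∖ {-3}. f omits exactly -3.

Omitted value: -3.


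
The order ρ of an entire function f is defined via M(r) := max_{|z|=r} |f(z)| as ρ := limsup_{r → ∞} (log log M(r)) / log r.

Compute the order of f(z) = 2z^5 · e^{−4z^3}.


M(r) = max_{|z|=r} |2|·|z|^5·|e^{−4z^3}| = 2·r^5 · e^{4r^3} (the factors attain their maxima compatibly on |z|=r). Then log M(r) = log 2 + 5·log r + 4r^3, dominated by the last term, so log log M(r) ~ 3·log r. The polynomial factor 2z^5 contributes only a log r term and does not affect the order. ρ = 3.
Therefore ρ = 3.

Order ρ = 3.


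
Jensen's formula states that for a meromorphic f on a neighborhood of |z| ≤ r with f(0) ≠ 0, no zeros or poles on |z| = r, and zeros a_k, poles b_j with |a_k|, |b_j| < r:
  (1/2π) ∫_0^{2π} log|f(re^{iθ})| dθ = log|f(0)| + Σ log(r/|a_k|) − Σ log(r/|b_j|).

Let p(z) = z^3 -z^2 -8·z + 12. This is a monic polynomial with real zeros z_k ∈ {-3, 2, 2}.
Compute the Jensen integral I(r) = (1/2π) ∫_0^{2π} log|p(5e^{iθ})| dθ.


Zeros: -3, 2, 2; r = 5.
Inside |z| < r: -3, 2, 2. Outside (|z| ≥ r): ∅.
p(0) = 12, so log|p(0)| = log(12) = 2.4849.
Apply Jensen: I(r) = log|p(0)| + Σ_k log(r/|z_k|), summed over zeros inside |z| < r.
  log(r/|z_k|) for z_k = -3: log(5/3) = 0.5108
  log(r/|z_k|) for z_k = 2: log(5/2) = 0.9163
  log(r/|z_k|) for z_k = 2: log(5/2) = 0.9163
Sum over inside zeros: 2.3434.
I(r) = log|p(0)| + (inside sum) = 2.4849 + 2.3434 = 4.8283.
Closed form (all zeros inside, monic): I(r) = n·log(r) = 3·log(5) = 4.8283. ✓

I(r) ≈ 4.8283.


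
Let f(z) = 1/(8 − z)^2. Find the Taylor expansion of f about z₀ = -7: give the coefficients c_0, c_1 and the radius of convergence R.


Let w = z − z₀, so z = z₀ + w.
Then 8 − z = 8 − (z₀ + w) = (8 − z₀) − w = 15 − w.
f(z) = 1/(15 − w)^2 = (1/(15)^2) · (1 − w/(15))^{−2}.
By the binomial series (1−u)^{−2} = Σ_{n≥0} C(n+1, 1) u^n for |u|<1, with u = w/(15):
  c_n = C(n+1, 1) / (15)^(n+2).
  c_0 = 1/(15)^2 = 1/225.
  c_1 = 2/(15)^3 = 2/3375.
The series is valid for |w/d| < 1, i.e. |z − z₀| < |d|.
Radius of convergence: R = |8 − z₀| = |15| = 15 (distance from z₀ to the singularity z = 8).

c_0 = 1/225, c_1 = 2/3375; R = 15.


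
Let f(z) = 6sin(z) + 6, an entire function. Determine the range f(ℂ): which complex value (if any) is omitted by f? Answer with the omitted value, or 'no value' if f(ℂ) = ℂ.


Little Picard bounds the complement of f(ℂ) to at most one point.
sin is entire and surjective onto ℂ: for every w ∈ ℂ, sin(ζ) = w has a solution ζ ∈ ℂ (e.g., via the complex inverse arcsin). With ζ = z this gives z = ζ/(1). Then 6·sin(z) takes every value in 6·ℂ = ℂ, and adding 6 is a bijection of ℂ. So f is surjective and omits no value. (Note: only on the real line is sin bounded by [−1, 1].)

Omitted value: no value.


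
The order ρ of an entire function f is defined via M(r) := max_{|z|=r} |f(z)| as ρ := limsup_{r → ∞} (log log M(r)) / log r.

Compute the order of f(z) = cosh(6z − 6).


cosh(w) is a linear combination of e^{iw} and e^{−iw} (or e^w, e^{−w} in the hyperbolic case), so |cosh(w)| ≤ e^{|w|}. With w = 6z − 6, |w| ≤ 6|z| + 6 = 6r + 6 on |z| = r, giving M(r) ≤ e^{6r + 6}, so ρ ≤ 1. On a suitable ray (z = it for sin/cos; z = t for sinh/cosh, t real → ∞), |cosh(6z − 6)| grows like e^{6|t|}/2, so ρ ≥ 1. Hence ρ = 1.
Therefore ρ = 1.

Order ρ = 1.


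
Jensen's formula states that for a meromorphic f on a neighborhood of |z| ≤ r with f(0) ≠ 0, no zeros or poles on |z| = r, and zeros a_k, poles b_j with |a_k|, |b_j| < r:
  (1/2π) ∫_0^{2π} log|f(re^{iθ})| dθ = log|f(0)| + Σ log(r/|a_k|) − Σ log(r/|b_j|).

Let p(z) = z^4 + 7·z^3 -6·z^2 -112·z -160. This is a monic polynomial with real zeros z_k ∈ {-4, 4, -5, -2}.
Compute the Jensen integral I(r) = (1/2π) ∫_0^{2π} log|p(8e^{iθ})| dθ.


Zeros: -5, -4, -2, 4; r = 8.
Inside |z| < r: -5, -4, -2, 4. Outside (|z| ≥ r): ∅.
p(0) = -160, so log|p(0)| = log(160) = 5.0752.
Apply Jensen: I(r) = log|p(0)| + Σ_k log(r/|z_k|), summed over zeros inside |z| < r.
  log(r/|z_k|) for z_k = -4: log(8/4) = 0.6931
  log(r/|z_k|) for z_k = 4: log(8/4) = 0.6931
  log(r/|z_k|) for z_k = -5: log(8/5) = 0.4700
  log(r/|z_k|) for z_k = -2: log(8/2) = 1.3863
Sum over inside zeros: 3.2426.
I(r) = log|p(0)| + (inside sum) = 5.0752 + 3.2426 = 8.3178.
Closed form (all zeros inside, monic): I(r) = n·log(r) = 4·log(8) = 8.3178. ✓

I(r) ≈ 8.3178.


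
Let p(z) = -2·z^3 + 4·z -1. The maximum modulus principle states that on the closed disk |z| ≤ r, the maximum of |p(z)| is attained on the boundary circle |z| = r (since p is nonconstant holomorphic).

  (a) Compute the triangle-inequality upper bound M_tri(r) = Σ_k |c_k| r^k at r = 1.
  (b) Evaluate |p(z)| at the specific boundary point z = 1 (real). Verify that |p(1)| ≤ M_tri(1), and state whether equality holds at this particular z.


Coefficients: c_0 = -1, c_1 = 4, c_2 = 0, c_3 = -2. Radius r = 1.
Part (a). Triangle bound: M_tri(r) = Σ_k |c_k| r^k
  = |-1|·1^0 + |4|·1^1 + |0|·1^2 + |-2|·1^3
  = 1 + 4 + 0 + 2 = 7.
This bounds M(r) := max_{|z|=r} |p(z)| from above; equality holds iff all terms c_k z^k can be made to align in phase at a single z on |z|=r.
Part (b). At z = 1 (real, on the circle |z| = r):
  p(1) = (-1)·1^0 + (4)·1^1 + (0)·1^2 + (-2)·1^3 = 1.
  |p(1)| = 1.
Check: |p(1)| = 1 ≤ 7 = M_tri(1). ✓ Equality does not hold at z = 1 (the coefficients have mixed signs, so the terms do not all align in phase there).

M_tri(1) = 7; |p(1)| = 1; equality at z=1: no.


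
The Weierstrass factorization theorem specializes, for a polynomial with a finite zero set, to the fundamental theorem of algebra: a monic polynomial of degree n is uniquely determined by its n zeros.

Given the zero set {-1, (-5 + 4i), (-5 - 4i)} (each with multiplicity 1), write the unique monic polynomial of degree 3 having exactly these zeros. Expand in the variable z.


The polynomial is p(z) = ∏_{α ∈ S} (z − α), where S = {-1, (-5 + 4i), (-5 - 4i)}.
Expanding the product yields: p(z) = z^3 + 11·z^2 + 51·z + 41.
Note conjugate pairs combine to real quadratics: (z − (-5+4i))(z − (-5−4i)) = z² + 10z + 41.
The resulting polynomial has degree 3 and real coefficients as required.

p(z) = z^3 + 11·z^2 + 51·z + 41.


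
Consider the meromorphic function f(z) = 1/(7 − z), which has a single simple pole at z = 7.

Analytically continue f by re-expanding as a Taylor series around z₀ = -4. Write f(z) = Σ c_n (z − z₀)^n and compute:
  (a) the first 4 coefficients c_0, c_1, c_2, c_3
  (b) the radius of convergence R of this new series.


Let w = z − z₀, so z = z₀ + w.
Then 7 − z = 7 − (z₀ + w) = (7 − z₀) − w = 11 − w.
f(z) = 1/(11 − w) = (1/(11)) · 1/(1 − w/(11)) = Σ_{n≥0} w^n / (11)^(n+1).
So c_n = 1/(11)^(n+1):
  c_0 = 1/(11)^1 = 1/11.
  c_1 = 1/(11)^2 = 1/121.
  c_2 = 1/(11)^3 = 1/1331.
  c_3 = 1/(11)^4 = 1/14641.
The series is valid for |w/d| < 1, i.e. |z − z₀| < |d|.
Radius of convergence: R = |7 − z₀| = |11| = 11 (distance from z₀ to the singularity z = 7).

c_0 = 1/11, c_1 = 1/121, c_2 = 1/1331, c_3 = 1/14641; R = 11.


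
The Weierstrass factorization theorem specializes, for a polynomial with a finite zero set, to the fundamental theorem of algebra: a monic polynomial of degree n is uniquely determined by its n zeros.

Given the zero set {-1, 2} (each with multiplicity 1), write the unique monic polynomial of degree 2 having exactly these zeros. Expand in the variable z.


The polynomial is p(z) = ∏_{α ∈ S} (z − α), where S = {-1, 2}.
Expanding the product yields: p(z) = z^2 -z -2.
The resulting polynomial has degree 2 and real coefficients as required.

p(z) = z^2 -z -2.


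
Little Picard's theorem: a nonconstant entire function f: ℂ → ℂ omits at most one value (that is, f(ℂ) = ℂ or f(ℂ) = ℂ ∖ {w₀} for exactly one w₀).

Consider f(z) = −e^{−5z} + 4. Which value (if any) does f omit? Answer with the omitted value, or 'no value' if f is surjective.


Little Picard bounds the complement of f(ℂ) to at most one point.
e^{−5z} is never zero on ℂ, so -1·e^{−5z} takes every value in ℂ ∖ {0}. Adding 4 shifts the range to ℂ ∖ {4}. Thus f omits exactly the value 4.

Omitted value: 4.


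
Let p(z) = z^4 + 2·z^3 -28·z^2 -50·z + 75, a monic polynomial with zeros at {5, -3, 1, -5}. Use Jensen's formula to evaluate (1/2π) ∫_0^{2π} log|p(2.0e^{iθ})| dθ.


Zeros: -5, -3, 1, 5; r = 2.0.
Inside |z| < r: 1. Outside (|z| ≥ r): -5, -3, 5.
p(0) = 75, so log|p(0)| = log(75) = 4.3175.
Apply Jensen: I(r) = log|p(0)| + Σ_k log(r/|z_k|), summed over zeros inside |z| < r.
  log(r/|z_k|) for z_k = 1: log(2.0/1) = 0.6931
  Outside zeros (-5, -3, 5) contribute nothing to the Jensen sum.
Sum over inside zeros: 0.6931.
I(r) = log|p(0)| + (inside sum) = 4.3175 + 0.6931 = 5.0106.
Note: since some zeros are outside |z| ≤ r, the simplified n·log(r) form does NOT apply — only the inside zeros contribute.

I(r) ≈ 5.0106.


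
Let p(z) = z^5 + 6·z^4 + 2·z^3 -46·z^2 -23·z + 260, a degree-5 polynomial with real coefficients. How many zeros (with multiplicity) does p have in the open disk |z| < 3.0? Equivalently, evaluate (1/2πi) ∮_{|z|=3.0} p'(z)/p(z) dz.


The zeros of p are: (2 + 1i), (2 - 1i), (-3 + 2i), (-3 - 2i), -4.
Their magnitudes are: 2.236, 2.236, 3.606, 3.606, 4.
Zeros with |z| < R = 3.0: (2 + 1i), (2 - 1i).
Count = 2.
By the argument principle, (1/2πi) ∮_{|z|=R} p'(z)/p(z) dz equals exactly this count.

Number of zeros inside |z| < 3.0: 2.


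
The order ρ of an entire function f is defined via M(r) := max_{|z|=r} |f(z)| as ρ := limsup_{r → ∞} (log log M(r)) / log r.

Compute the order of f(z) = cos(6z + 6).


cos(w) is a linear combination of e^{iw} and e^{−iw} (or e^w, e^{−w} in the hyperbolic case), so |cos(w)| ≤ e^{|w|}. With w = 6z + 6, |w| ≤ 6|z| + 6 = 6r + 6 on |z| = r, giving M(r) ≤ e^{6r + 6}, so ρ ≤ 1. On a suitable ray (z = it for sin/cos; z = t for sinh/cosh, t real → ∞), |cos(6z + 6)| grows like e^{6|t|}/2, so ρ ≥ 1. Hence ρ = 1.
Therefore ρ = 1.

Order ρ = 1.


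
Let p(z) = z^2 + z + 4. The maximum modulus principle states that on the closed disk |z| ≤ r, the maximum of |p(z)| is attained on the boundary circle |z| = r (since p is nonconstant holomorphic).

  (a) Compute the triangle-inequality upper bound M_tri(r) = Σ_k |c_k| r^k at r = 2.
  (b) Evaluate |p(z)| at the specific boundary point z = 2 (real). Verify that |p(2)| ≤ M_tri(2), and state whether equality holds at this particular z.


Coefficients: c_0 = 4, c_1 = 1, c_2 = 1. Radius r = 2.
Part (a). Triangle bound: M_tri(r) = Σ_k |c_k| r^k
  = |4|·2^0 + |1|·2^1 + |1|·2^2
  = 4 + 2 + 4 = 10.
This bounds M(r) := max_{|z|=r} |p(z)| from above; equality holds iff all terms c_k z^k can be made to align in phase at a single z on |z|=r.
Part (b). At z = 2 (real, on the circle |z| = r):
  p(2) = (4)·2^0 + (1)·2^1 + (1)·2^2 = 10.
  |p(2)| = 10.
Since all nonzero coefficients share the same sign, |p(2)| = 10 = M_tri(2); the triangle bound is attained at z = 2, so in fact M(r) = 10.

M_tri(2) = 10; |p(2)| = 10; equality at z=2: yes.


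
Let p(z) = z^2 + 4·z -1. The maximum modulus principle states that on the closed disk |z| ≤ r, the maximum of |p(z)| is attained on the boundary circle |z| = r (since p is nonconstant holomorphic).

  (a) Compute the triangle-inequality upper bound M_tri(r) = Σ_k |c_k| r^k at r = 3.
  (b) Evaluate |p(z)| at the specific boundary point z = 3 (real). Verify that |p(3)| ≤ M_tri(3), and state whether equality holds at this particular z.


Coefficients: c_0 = -1, c_1 = 4, c_2 = 1. Radius r = 3.
Part (a). Triangle bound: M_tri(r) = Σ_k |c_k| r^k
  = |-1|·3^0 + |4|·3^1 + |1|·3^2
  = 1 + 12 + 9 = 22.
This bounds M(r) := max_{|z|=r} |p(z)| from above; equality holds iff all terms c_k z^k can be made to align in phase at a single z on |z|=r.
Part (b). At z = 3 (real, on the circle |z| = r):
  p(3) = (-1)·3^0 + (4)·3^1 + (1)·3^2 = 20.
  |p(3)| = 20.
Check: |p(3)| = 20 ≤ 22 = M_tri(3). ✓ Equality does not hold at z = 3 (the coefficients have mixed signs, so the terms do not all align in phase there).

M_tri(3) = 22; |p(3)| = 20; equality at z=3: no.


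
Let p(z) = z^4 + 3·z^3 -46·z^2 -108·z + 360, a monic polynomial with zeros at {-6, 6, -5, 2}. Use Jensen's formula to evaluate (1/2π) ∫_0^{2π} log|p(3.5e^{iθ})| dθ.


Zeros: -6, -5, 2, 6; r = 3.5.
Inside |z| < r: 2. Outside (|z| ≥ r): -6, -5, 6.
p(0) = 360, so log|p(0)| = log(360) = 5.8861.
Apply Jensen: I(r) = log|p(0)| + Σ_k log(r/|z_k|), summed over zeros inside |z| < r.
  log(r/|z_k|) for z_k = 2: log(3.5/2) = 0.5596
  Outside zeros (-6, -5, 6) contribute nothing to the Jensen sum.
Sum over inside zeros: 0.5596.
I(r) = log|p(0)| + (inside sum) = 5.8861 + 0.5596 = 6.4457.
Note: since some zeros are outside |z| ≤ r, the simplified n·log(r) form does NOT apply — only the inside zeros contribute.

I(r) ≈ 6.4457.
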